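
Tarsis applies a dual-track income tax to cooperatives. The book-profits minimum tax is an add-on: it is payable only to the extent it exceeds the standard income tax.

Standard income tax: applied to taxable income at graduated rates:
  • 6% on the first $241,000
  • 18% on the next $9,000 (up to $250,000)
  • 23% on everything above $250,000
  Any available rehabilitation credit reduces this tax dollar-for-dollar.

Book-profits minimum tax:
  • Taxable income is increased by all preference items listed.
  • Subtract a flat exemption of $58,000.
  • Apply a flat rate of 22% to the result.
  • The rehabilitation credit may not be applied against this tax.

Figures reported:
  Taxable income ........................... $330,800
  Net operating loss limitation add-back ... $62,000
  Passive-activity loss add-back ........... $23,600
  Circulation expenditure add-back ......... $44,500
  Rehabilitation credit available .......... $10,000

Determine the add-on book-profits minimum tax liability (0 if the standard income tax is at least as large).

$63,974

Standard income tax:
  $241,000 × 6% = $14,460
  $9,000 × 18% = $1,620
  $80,800 × 23% = $18,584
  → $34,664
  Less rehabilitation credit $10,000 → $24,664

Book-profits minimum tax:
  Adjusted income: $330,800 + $62,000 + $23,600 + $44,500 = $460,900
  Less exemption $58,000 → base $402,900
  $402,900 × 22% = $88,638

Excess of book-profits minimum tax over standard income tax: $88,638 − $24,664 = $63,974.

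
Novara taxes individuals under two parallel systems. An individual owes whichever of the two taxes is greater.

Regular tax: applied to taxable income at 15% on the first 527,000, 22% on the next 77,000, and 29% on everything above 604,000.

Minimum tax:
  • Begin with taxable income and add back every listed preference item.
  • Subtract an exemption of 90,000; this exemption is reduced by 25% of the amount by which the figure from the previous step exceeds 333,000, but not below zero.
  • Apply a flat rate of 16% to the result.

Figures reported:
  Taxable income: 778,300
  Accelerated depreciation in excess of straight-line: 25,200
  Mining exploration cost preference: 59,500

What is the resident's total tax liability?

146,537

Minimum tax:
  Adjusted income: 778,300 + 25,200 + 59,500 = 863,000
  Exemption: 25% × (863,000 − 333,000) = 132,500 ≥ 90,000, so the exemption is fully phased out
  Base: 863,000 − 0 = 863,000
  863,000 × 16% = 138,080

Regular tax:
  527,000 × 15% = 79,050
  77,000 × 22% = 16,940
  174,300 × 29% = 50,547
  → 146,537

146,537 > 138,080, so the regular tax governs.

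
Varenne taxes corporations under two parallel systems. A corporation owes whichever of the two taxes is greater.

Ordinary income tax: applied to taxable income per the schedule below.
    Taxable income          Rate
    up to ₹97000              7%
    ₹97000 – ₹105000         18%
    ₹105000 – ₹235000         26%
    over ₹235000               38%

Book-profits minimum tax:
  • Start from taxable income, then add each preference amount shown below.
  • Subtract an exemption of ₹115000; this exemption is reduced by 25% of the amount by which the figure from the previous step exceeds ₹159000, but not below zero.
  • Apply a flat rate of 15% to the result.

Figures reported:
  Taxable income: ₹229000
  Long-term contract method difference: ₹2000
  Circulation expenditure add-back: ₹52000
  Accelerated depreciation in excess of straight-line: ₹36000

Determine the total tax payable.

₹40470

Book-profits minimum tax:
  Adjusted income: ₹229000 + ₹2000 + ₹52000 + ₹36000 = ₹319000
  Exemption: ₹115000 − 25% × (₹319000 − ₹159000) = ₹115000 − ₹40000 = ₹75000
  Base: ₹319000 − ₹75000 = ₹244000
  ₹244000 × 15% = ₹36600

Ordinary income tax:
  ₹97000 × 7% = ₹6790
  ₹8000 × 18% = ₹1440
  ₹124000 × 26% = ₹32240
  → ₹40470

₹40470 > ₹36600, so the ordinary income tax governs.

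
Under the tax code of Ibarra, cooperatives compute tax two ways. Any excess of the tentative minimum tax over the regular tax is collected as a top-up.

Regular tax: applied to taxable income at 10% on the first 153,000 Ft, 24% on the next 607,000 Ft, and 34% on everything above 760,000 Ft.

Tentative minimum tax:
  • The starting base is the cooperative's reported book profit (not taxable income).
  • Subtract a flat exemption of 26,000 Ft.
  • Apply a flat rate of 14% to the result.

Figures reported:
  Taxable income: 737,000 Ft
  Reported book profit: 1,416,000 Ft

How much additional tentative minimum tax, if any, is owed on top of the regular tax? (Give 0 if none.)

39,140 Ft

Regular tax:
  153,000 Ft × 10% = 15,300 Ft
  584,000 Ft × 24% = 140,160 Ft
  → 155,460 Ft

Tentative minimum tax:
  Base (reported book profit): 1,416,000 Ft
  Less exemption 26,000 Ft → base 1,390,000 Ft
  1,390,000 Ft × 14% = 194,600 Ft

Excess of tentative minimum tax over regular tax: 194,600 Ft − 155,460 Ft = 39,140 Ft.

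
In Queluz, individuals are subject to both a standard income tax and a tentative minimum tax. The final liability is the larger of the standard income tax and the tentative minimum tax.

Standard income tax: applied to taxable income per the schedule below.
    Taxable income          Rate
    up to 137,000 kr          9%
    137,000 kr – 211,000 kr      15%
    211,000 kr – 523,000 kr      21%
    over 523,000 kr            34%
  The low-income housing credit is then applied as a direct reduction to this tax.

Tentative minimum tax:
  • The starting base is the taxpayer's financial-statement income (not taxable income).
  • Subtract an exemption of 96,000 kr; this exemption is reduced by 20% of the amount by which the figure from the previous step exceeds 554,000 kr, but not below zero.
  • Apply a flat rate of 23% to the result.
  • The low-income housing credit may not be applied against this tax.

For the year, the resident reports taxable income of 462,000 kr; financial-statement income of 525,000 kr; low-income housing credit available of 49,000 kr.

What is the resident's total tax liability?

98,670 kr

Standard income tax:
  137,000 kr × 9% = 12,330 kr
  74,000 kr × 15% = 11,100 kr
  251,000 kr × 21% = 52,710 kr
  → 76,140 kr
  Less low-income housing credit 49,000 kr → 27,140 kr

Tentative minimum tax:
  Base (financial-statement income): 525,000 kr
  Exemption: 525,000 kr ≤ 554,000 kr, so full 96,000 kr applies
  Base: 525,000 kr − 96,000 kr = 429,000 kr
  429,000 kr × 23% = 98,670 kr

98,670 kr > 27,140 kr, so the tentative minimum tax is the binding amount.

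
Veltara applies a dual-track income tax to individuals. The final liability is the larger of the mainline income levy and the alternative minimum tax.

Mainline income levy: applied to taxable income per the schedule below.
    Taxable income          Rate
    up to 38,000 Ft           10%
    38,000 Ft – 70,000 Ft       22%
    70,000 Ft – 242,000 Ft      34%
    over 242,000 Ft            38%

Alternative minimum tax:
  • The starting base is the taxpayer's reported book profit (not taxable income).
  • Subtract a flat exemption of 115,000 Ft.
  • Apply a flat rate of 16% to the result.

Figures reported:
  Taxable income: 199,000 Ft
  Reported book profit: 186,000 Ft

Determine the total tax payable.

54,700 Ft

Alternative minimum tax:
  Base (reported book profit): 186,000 Ft
  Less exemption 115,000 Ft → base 71,000 Ft
  71,000 Ft × 16% = 11,360 Ft

Mainline income levy:
  38,000 Ft × 10% = 3,800 Ft
  32,000 Ft × 22% = 7,040 Ft
  129,000 Ft × 34% = 43,860 Ft
  → 54,700 Ft

54,700 Ft > 11,360 Ft, so the mainline income levy governs.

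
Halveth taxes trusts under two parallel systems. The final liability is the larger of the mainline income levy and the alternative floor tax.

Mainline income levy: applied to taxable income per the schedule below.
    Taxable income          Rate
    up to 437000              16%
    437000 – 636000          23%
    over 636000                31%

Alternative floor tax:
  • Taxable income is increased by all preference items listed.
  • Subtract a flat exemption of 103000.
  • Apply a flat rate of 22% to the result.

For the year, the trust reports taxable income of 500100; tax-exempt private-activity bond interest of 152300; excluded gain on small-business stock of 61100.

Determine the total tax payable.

134310

Mainline income levy:
  437000 × 16% = 69920
  63100 × 23% = 14513
  → 84433

Alternative floor tax:
  Adjusted income: 500100 + 152300 + 61100 = 713500
  Less exemption 103000 → base 610500
  610500 × 22% = 134310

134310 > 84433, so the alternative floor tax is the binding amount.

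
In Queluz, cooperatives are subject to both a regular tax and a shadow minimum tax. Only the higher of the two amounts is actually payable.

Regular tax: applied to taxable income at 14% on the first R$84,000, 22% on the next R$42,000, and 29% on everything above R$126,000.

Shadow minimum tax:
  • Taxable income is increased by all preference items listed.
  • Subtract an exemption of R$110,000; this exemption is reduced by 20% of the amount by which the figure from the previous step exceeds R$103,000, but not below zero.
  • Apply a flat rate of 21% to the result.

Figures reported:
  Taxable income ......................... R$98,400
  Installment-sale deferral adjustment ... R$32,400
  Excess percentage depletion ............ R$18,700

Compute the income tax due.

Regular tax:
  R$84,000 × 14% = R$11,760
  R$14,400 × 22% = R$3,168
  → R$14,928

Shadow minimum tax:
  Adjusted income: R$98,400 + R$32,400 + R$18,700 = R$149,500
  Exemption: R$110,000 − 20% × (R$149,500 − R$103,000) = R$110,000 − R$9,300 = R$100,700
  Base: R$149,500 − R$100,700 = R$48,800
  R$48,800 × 21% = R$10,248

R$14,928 > R$10,248, so the regular tax governs.

R$14,928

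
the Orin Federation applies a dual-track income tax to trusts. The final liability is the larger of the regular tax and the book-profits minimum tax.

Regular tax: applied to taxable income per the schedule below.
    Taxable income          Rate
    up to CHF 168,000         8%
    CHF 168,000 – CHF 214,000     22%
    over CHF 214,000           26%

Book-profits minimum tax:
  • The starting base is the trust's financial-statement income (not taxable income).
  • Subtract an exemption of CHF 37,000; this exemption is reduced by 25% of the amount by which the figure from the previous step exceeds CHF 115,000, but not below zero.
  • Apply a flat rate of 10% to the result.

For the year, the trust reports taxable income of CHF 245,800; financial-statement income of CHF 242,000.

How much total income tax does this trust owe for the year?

Book-profits minimum tax:
  Base (financial-statement income): CHF 242,000
  Exemption: CHF 37,000 − 25% × (CHF 242,000 − CHF 115,000) = CHF 37,000 − CHF 31,750 = CHF 5,250
  Base: CHF 242,000 − CHF 5,250 = CHF 236,750
  CHF 236,750 × 10% = CHF 23,675

Regular tax:
  CHF 168,000 × 8% = CHF 13,440
  CHF 46,000 × 22% = CHF 10,120
  CHF 31,800 × 26% = CHF 8,268
  → CHF 31,828

CHF 31,828 > CHF 23,675, so the regular tax governs.

CHF 31,828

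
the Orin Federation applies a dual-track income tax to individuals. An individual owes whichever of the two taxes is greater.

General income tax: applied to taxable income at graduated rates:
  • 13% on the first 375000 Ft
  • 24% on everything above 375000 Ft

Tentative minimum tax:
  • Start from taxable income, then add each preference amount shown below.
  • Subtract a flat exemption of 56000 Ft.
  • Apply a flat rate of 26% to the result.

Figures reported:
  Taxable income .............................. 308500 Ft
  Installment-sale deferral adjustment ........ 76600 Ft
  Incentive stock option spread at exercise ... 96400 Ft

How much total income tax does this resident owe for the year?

General income tax:
  308500 Ft × 13% = 40105 Ft

Tentative minimum tax:
  Adjusted income: 308500 Ft + 76600 Ft + 96400 Ft = 481500 Ft
  Less exemption 56000 Ft → base 425500 Ft
  425500 Ft × 26% = 110630 Ft

110630 Ft > 40105 Ft, so the tentative minimum tax is the binding amount.

110630 Ft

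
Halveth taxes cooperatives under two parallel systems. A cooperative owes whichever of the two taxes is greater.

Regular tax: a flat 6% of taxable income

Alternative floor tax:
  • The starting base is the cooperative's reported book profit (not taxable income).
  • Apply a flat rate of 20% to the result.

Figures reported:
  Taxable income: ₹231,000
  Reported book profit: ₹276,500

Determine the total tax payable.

Regular tax:
  ₹231,000 × 6% = ₹13,860

Alternative floor tax:
  Base (reported book profit): ₹276,500
  ₹276,500 × 20% = ₹55,300

₹55,300 > ₹13,860, so the alternative floor tax is the binding amount.

₹55,300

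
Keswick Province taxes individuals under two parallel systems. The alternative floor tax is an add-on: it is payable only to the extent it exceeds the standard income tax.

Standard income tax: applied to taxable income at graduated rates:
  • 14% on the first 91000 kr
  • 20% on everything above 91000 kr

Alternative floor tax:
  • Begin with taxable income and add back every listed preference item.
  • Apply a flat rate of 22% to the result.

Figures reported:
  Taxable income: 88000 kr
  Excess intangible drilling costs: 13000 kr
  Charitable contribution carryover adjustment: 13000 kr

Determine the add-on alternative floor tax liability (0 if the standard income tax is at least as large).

12760 kr

Alternative floor tax:
  Adjusted income: 88000 kr + 13000 kr + 13000 kr = 114000 kr
  114000 kr × 22% = 25080 kr

Standard income tax:
  88000 kr × 14% = 12320 kr

Excess of alternative floor tax over standard income tax: 25080 kr − 12320 kr = 12760 kr.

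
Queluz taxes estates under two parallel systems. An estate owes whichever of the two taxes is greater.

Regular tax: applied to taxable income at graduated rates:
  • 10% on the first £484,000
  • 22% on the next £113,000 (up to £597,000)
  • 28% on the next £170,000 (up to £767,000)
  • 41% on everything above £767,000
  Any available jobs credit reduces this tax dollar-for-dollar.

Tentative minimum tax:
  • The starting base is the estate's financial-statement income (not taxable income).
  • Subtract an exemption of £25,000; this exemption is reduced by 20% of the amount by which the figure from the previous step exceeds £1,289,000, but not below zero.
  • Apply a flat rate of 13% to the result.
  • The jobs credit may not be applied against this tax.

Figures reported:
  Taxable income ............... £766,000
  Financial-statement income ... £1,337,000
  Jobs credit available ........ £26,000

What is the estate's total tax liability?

Tentative minimum tax:
  Base (financial-statement income): £1,337,000
  Exemption: £25,000 − 20% × (£1,337,000 − £1,289,000) = £25,000 − £9,600 = £15,400
  Base: £1,337,000 − £15,400 = £1,321,600
  £1,321,600 × 13% = £171,808

Regular tax:
  £484,000 × 10% = £48,400
  £113,000 × 22% = £24,860
  £169,000 × 28% = £47,320
  → £120,580
  Less jobs credit £26,000 → £94,580

£171,808 > £94,580, so the tentative minimum tax is the binding amount.

£171,808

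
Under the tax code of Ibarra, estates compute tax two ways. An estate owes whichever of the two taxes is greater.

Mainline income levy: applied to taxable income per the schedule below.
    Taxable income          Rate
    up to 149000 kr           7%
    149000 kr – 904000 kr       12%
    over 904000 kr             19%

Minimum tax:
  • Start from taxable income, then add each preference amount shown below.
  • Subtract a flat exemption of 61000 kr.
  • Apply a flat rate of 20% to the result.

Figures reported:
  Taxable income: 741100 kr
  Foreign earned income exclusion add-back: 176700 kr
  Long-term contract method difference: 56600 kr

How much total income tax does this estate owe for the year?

182680 kr

Minimum tax:
  Adjusted income: 741100 kr + 176700 kr + 56600 kr = 974400 kr
  Less exemption 61000 kr → base 913400 kr
  913400 kr × 20% = 182680 kr

Mainline income levy:
  149000 kr × 7% = 10430 kr
  592100 kr × 12% = 71052 kr
  → 81482 kr

182680 kr > 81482 kr, so the minimum tax is the binding amount.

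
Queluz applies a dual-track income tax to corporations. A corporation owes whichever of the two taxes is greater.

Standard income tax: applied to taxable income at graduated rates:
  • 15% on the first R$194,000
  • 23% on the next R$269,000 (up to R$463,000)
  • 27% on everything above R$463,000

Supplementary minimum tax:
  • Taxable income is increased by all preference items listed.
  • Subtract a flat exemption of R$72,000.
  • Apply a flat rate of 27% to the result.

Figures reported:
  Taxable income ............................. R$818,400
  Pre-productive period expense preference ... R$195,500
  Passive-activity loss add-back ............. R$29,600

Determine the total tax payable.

R$262,305

Supplementary minimum tax:
  Adjusted income: R$818,400 + R$195,500 + R$29,600 = R$1,043,500
  Less exemption R$72,000 → base R$971,500
  R$971,500 × 27% = R$262,305

Standard income tax:
  R$194,000 × 15% = R$29,100
  R$269,000 × 23% = R$61,870
  R$355,400 × 27% = R$95,958
  → R$186,928

R$262,305 > R$186,928, so the supplementary minimum tax is the binding amount.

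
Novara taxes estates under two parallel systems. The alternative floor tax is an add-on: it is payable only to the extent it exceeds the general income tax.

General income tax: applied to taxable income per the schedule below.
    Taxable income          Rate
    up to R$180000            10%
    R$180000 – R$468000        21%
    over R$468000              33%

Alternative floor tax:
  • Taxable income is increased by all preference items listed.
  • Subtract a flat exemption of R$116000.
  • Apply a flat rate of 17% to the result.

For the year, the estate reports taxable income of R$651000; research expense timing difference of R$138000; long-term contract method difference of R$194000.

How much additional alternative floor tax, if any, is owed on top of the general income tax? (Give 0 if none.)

R$8520

General income tax:
  R$180000 × 10% = R$18000
  R$288000 × 21% = R$60480
  R$183000 × 33% = R$60390
  → R$138870

Alternative floor tax:
  Adjusted income: R$651000 + R$138000 + R$194000 = R$983000
  Less exemption R$116000 → base R$867000
  R$867000 × 17% = R$147390

Excess of alternative floor tax over general income tax: R$147390 − R$138870 = R$8520.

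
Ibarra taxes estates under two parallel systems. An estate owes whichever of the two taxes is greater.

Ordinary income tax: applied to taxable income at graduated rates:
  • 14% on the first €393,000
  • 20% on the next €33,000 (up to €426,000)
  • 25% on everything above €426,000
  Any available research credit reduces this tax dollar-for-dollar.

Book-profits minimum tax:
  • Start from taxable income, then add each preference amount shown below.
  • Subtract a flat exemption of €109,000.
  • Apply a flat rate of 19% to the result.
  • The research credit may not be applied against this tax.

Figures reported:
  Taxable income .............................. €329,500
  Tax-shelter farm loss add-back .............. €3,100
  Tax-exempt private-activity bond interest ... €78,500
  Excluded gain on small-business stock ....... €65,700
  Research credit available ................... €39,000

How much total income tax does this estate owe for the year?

€69,882

Ordinary income tax:
  €329,500 × 14% = €46,130
  Less research credit €39,000 → €7,130

Book-profits minimum tax:
  Adjusted income: €329,500 + €3,100 + €78,500 + €65,700 = €476,800
  Less exemption €109,000 → base €367,800
  €367,800 × 19% = €69,882

€69,882 > €7,130, so the book-profits minimum tax is the binding amount.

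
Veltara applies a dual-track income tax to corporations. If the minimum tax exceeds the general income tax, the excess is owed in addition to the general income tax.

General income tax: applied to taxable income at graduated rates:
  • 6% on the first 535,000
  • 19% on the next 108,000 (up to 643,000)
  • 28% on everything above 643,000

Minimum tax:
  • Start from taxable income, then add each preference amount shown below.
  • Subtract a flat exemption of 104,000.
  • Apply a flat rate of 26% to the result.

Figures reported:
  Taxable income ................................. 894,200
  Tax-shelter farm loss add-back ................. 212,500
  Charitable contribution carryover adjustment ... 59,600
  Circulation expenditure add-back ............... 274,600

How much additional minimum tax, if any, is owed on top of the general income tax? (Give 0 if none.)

224,638

General income tax:
  535,000 × 6% = 32,100
  108,000 × 19% = 20,520
  251,200 × 28% = 70,336
  → 122,956

Minimum tax:
  Adjusted income: 894,200 + 212,500 + 59,600 + 274,600 = 1,440,900
  Less exemption 104,000 → base 1,336,900
  1,336,900 × 26% = 347,594

Excess of minimum tax over general income tax: 347,594 − 122,956 = 224,638.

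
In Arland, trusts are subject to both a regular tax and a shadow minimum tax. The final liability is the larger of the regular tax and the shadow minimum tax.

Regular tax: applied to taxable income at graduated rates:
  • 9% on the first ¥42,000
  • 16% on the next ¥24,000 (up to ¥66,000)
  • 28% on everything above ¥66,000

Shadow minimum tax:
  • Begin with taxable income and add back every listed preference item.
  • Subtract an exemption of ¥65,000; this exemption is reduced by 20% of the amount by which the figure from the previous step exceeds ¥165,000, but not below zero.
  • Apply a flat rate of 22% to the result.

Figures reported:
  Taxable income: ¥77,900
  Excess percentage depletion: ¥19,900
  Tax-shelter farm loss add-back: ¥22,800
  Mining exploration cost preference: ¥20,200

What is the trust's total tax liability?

¥16,676

Regular tax:
  ¥42,000 × 9% = ¥3,780
  ¥24,000 × 16% = ¥3,840
  ¥11,900 × 28% = ¥3,332
  → ¥10,952

Shadow minimum tax:
  Adjusted income: ¥77,900 + ¥19,900 + ¥22,800 + ¥20,200 = ¥140,800
  Exemption: ¥140,800 ≤ ¥165,000, so full ¥65,000 applies
  Base: ¥140,800 − ¥65,000 = ¥75,800
  ¥75,800 × 22% = ¥16,676

¥16,676 > ¥10,952, so the shadow minimum tax is the binding amount.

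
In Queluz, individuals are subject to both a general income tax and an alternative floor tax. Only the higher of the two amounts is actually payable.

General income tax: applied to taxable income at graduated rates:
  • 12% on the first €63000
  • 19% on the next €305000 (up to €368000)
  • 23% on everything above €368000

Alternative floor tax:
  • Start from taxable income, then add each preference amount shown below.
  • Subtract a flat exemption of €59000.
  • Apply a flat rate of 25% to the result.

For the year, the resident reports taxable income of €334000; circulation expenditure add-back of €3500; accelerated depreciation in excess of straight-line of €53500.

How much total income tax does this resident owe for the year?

General income tax:
  €63000 × 12% = €7560
  €271000 × 19% = €51490
  → €59050

Alternative floor tax:
  Adjusted income: €334000 + €3500 + €53500 = €391000
  Less exemption €59000 → base €332000
  €332000 × 25% = €83000

€83000 > €59050, so the alternative floor tax is the binding amount.

€83000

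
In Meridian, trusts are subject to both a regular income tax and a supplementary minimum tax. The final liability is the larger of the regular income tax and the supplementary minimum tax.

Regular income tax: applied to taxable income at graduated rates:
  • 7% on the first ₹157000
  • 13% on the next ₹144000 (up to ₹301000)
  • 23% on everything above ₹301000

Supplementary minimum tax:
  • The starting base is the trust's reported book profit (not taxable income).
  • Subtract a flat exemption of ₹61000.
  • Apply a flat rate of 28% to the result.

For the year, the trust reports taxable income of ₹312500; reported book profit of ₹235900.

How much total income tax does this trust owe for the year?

₹48972

Regular income tax:
  ₹157000 × 7% = ₹10990
  ₹144000 × 13% = ₹18720
  ₹11500 × 23% = ₹2645
  → ₹32355

Supplementary minimum tax:
  Base (reported book profit): ₹235900
  Less exemption ₹61000 → base ₹174900
  ₹174900 × 28% = ₹48972

₹48972 > ₹32355, so the supplementary minimum tax is the binding amount.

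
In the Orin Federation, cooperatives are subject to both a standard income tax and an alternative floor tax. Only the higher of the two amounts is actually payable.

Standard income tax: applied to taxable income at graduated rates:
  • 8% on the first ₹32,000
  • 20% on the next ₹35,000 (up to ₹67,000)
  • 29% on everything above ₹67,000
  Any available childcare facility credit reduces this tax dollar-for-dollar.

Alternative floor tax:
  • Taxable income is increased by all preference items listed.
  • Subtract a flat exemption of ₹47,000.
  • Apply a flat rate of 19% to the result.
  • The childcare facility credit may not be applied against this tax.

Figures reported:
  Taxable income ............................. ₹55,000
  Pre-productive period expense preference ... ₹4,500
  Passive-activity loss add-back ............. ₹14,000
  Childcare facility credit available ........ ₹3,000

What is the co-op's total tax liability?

₹5,035

Alternative floor tax:
  Adjusted income: ₹55,000 + ₹4,500 + ₹14,000 = ₹73,500
  Less exemption ₹47,000 → base ₹26,500
  ₹26,500 × 19% = ₹5,035

Standard income tax:
  ₹32,000 × 8% = ₹2,560
  ₹23,000 × 20% = ₹4,600
  → ₹7,160
  Less childcare facility credit ₹3,000 → ₹4,160

₹5,035 > ₹4,160, so the alternative floor tax is the binding amount.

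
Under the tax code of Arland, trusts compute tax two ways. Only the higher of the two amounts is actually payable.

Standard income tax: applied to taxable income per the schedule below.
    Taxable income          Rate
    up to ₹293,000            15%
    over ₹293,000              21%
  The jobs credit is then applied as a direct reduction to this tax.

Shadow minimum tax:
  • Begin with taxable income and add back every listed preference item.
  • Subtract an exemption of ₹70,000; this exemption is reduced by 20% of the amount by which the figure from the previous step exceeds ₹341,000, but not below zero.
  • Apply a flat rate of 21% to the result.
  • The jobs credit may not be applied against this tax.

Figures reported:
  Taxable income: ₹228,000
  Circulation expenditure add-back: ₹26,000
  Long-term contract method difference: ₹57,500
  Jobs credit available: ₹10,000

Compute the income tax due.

Shadow minimum tax:
  Adjusted income: ₹228,000 + ₹26,000 + ₹57,500 = ₹311,500
  Exemption: ₹311,500 ≤ ₹341,000, so full ₹70,000 applies
  Base: ₹311,500 − ₹70,000 = ₹241,500
  ₹241,500 × 21% = ₹50,715

Standard income tax:
  ₹228,000 × 15% = ₹34,200
  Less jobs credit ₹10,000 → ₹24,200

₹50,715 > ₹24,200, so the shadow minimum tax is the binding amount.

₹50,715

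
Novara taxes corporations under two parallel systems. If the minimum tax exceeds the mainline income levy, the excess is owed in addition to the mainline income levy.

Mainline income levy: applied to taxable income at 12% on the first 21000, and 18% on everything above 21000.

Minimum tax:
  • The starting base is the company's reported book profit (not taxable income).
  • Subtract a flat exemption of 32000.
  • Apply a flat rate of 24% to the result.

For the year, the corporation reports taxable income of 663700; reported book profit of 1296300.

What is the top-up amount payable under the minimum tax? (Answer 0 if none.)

Minimum tax:
  Base (reported book profit): 1296300
  Less exemption 32000 → base 1264300
  1264300 × 24% = 303432

Mainline income levy:
  21000 × 12% = 2520
  642700 × 18% = 115686
  → 118206

Excess of minimum tax over mainline income levy: 303432 − 118206 = 185226.

185226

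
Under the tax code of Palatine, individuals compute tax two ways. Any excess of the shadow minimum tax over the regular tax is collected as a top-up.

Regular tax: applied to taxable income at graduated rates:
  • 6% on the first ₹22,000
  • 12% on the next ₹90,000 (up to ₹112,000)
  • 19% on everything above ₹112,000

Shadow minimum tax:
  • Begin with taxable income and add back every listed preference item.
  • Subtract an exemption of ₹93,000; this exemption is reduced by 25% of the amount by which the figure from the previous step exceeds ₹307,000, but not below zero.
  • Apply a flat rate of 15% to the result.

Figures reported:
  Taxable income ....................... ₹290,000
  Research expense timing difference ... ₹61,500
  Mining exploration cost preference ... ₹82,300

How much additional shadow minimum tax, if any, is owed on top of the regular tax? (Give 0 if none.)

Regular tax:
  ₹22,000 × 6% = ₹1,320
  ₹90,000 × 12% = ₹10,800
  ₹178,000 × 19% = ₹33,820
  → ₹45,940

Shadow minimum tax:
  Adjusted income: ₹290,000 + ₹61,500 + ₹82,300 = ₹433,800
  Exemption: ₹93,000 − 25% × (₹433,800 − ₹307,000) = ₹93,000 − ₹31,700 = ₹61,300
  Base: ₹433,800 − ₹61,300 = ₹372,500
  ₹372,500 × 15% = ₹55,875

Excess of shadow minimum tax over regular tax: ₹55,875 − ₹45,940 = ₹9,935.

₹9,935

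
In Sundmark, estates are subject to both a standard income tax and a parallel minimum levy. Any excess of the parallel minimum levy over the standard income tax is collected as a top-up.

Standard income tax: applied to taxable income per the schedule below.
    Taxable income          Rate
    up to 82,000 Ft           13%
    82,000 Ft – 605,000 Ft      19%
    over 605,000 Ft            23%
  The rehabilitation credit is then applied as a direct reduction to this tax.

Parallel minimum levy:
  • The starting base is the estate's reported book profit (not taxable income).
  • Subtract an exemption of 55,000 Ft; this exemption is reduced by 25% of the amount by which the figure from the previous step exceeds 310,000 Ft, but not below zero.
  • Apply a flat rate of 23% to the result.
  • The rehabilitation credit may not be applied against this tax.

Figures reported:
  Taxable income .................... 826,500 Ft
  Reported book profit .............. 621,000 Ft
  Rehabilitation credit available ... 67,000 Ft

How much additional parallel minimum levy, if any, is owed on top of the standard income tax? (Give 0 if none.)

Parallel minimum levy:
  Base (reported book profit): 621,000 Ft
  Exemption: 25% × (621,000 Ft − 310,000 Ft) = 77,750 Ft ≥ 55,000 Ft, so the exemption is fully phased out
  Base: 621,000 Ft − 0 Ft = 621,000 Ft
  621,000 Ft × 23% = 142,830 Ft

Standard income tax:
  82,000 Ft × 13% = 10,660 Ft
  523,000 Ft × 19% = 99,370 Ft
  221,500 Ft × 23% = 50,945 Ft
  → 160,975 Ft
  Less rehabilitation credit 67,000 Ft → 93,975 Ft

Excess of parallel minimum levy over standard income tax: 142,830 Ft − 93,975 Ft = 48,855 Ft.

48,855 Ft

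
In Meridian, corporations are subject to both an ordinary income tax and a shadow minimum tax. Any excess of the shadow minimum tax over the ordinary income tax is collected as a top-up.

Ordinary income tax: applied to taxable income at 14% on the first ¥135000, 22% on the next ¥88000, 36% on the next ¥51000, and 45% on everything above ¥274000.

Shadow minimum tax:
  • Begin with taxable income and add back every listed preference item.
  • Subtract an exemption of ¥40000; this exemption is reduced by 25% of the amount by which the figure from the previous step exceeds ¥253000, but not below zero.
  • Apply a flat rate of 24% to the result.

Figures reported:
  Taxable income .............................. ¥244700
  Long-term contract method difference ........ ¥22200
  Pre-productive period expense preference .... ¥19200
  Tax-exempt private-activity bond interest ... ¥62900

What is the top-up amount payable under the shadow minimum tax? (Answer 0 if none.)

Shadow minimum tax:
  Adjusted income: ¥244700 + ¥22200 + ¥19200 + ¥62900 = ¥349000
  Exemption: ¥40000 − 25% × (¥349000 − ¥253000) = ¥40000 − ¥24000 = ¥16000
  Base: ¥349000 − ¥16000 = ¥333000
  ¥333000 × 24% = ¥79920

Ordinary income tax:
  ¥135000 × 14% = ¥18900
  ¥88000 × 22% = ¥19360
  ¥21700 × 36% = ¥7812
  → ¥46072

Excess of shadow minimum tax over ordinary income tax: ¥79920 − ¥46072 = ¥33848.

¥33848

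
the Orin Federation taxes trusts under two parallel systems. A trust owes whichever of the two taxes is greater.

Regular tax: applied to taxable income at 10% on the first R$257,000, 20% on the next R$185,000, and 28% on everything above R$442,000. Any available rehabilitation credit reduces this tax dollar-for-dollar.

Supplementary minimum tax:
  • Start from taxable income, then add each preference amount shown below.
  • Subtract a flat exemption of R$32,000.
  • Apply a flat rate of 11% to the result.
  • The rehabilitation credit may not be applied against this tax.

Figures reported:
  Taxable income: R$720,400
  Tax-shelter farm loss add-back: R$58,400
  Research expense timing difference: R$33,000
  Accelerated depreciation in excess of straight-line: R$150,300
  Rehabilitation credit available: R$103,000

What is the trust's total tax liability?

Regular tax:
  R$257,000 × 10% = R$25,700
  R$185,000 × 20% = R$37,000
  R$278,400 × 28% = R$77,952
  → R$140,652
  Less rehabilitation credit R$103,000 → R$37,652

Supplementary minimum tax:
  Adjusted income: R$720,400 + R$58,400 + R$33,000 + R$150,300 = R$962,100
  Less exemption R$32,000 → base R$930,100
  R$930,100 × 11% = R$102,311

R$102,311 > R$37,652, so the supplementary minimum tax is the binding amount.

R$102,311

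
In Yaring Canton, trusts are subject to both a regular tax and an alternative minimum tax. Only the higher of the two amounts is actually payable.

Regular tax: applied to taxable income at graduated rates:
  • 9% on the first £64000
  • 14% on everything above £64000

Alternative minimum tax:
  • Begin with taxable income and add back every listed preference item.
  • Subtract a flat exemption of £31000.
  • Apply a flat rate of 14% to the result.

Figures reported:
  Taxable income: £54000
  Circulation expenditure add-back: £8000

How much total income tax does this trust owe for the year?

£4860

Alternative minimum tax:
  Adjusted income: £54000 + £8000 = £62000
  Less exemption £31000 → base £31000
  £31000 × 14% = £4340

Regular tax:
  £54000 × 9% = £4860

£4860 > £4340, so the regular tax governs.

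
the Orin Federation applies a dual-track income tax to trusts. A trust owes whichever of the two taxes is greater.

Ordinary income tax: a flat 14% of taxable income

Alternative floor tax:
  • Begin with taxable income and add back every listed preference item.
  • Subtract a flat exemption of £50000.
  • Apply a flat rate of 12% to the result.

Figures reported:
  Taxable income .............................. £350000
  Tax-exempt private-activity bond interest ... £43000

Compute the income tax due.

Alternative floor tax:
  Adjusted income: £350000 + £43000 = £393000
  Less exemption £50000 → base £343000
  £343000 × 12% = £41160

Ordinary income tax:
  £350000 × 14% = £49000

£49000 > £41160, so the ordinary income tax governs.

£49000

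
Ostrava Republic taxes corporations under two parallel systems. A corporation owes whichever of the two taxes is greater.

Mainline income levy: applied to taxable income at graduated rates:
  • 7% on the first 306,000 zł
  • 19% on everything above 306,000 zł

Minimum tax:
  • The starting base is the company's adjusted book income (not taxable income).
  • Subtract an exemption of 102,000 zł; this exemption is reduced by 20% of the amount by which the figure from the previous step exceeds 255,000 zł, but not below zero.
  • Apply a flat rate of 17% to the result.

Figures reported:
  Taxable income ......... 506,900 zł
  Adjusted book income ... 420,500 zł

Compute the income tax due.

59,772 zł

Minimum tax:
  Base (adjusted book income): 420,500 zł
  Exemption: 102,000 zł − 20% × (420,500 zł − 255,000 zł) = 102,000 zł − 33,100 zł = 68,900 zł
  Base: 420,500 zł − 68,900 zł = 351,600 zł
  351,600 zł × 17% = 59,772 zł

Mainline income levy:
  306,000 zł × 7% = 21,420 zł
  200,900 zł × 19% = 38,171 zł
  → 59,591 zł

59,772 zł > 59,591 zł, so the minimum tax is the binding amount.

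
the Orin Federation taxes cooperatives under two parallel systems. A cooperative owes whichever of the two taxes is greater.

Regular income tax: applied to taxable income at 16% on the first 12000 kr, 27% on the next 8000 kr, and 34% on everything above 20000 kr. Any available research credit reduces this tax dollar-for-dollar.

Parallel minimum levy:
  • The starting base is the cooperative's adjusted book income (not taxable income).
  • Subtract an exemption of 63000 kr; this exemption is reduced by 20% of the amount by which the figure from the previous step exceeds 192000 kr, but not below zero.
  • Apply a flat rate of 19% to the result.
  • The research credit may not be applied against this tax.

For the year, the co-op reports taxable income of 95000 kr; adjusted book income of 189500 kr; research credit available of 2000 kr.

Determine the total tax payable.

27580 kr

Parallel minimum levy:
  Base (adjusted book income): 189500 kr
  Exemption: 189500 kr ≤ 192000 kr, so full 63000 kr applies
  Base: 189500 kr − 63000 kr = 126500 kr
  126500 kr × 19% = 24035 kr

Regular income tax:
  12000 kr × 16% = 1920 kr
  8000 kr × 27% = 2160 kr
  75000 kr × 34% = 25500 kr
  → 29580 kr
  Less research credit 2000 kr → 27580 kr

27580 kr > 24035 kr, so the regular income tax governs.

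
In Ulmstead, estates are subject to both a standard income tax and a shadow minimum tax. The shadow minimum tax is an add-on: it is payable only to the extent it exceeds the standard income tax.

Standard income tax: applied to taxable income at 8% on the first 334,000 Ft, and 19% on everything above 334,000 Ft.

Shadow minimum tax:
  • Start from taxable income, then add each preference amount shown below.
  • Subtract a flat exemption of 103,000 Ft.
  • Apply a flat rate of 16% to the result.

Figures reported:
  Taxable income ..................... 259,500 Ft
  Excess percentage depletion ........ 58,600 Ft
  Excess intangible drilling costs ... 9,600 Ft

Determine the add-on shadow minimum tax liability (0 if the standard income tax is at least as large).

15,192 Ft

Shadow minimum tax:
  Adjusted income: 259,500 Ft + 58,600 Ft + 9,600 Ft = 327,700 Ft
  Less exemption 103,000 Ft → base 224,700 Ft
  224,700 Ft × 16% = 35,952 Ft

Standard income tax:
  259,500 Ft × 8% = 20,760 Ft

Excess of shadow minimum tax over standard income tax: 35,952 Ft − 20,760 Ft = 15,192 Ft.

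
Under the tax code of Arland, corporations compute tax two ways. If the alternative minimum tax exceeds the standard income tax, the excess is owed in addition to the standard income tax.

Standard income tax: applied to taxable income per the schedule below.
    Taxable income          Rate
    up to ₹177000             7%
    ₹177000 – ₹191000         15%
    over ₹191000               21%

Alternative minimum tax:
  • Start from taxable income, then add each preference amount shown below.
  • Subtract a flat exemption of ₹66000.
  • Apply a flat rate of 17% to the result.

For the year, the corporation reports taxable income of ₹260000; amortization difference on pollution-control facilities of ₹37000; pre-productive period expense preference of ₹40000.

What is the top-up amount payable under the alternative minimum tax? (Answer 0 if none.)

₹17090

Alternative minimum tax:
  Adjusted income: ₹260000 + ₹37000 + ₹40000 = ₹337000
  Less exemption ₹66000 → base ₹271000
  ₹271000 × 17% = ₹46070

Standard income tax:
  ₹177000 × 7% = ₹12390
  ₹14000 × 15% = ₹2100
  ₹69000 × 21% = ₹14490
  → ₹28980

Excess of alternative minimum tax over standard income tax: ₹46070 − ₹28980 = ₹17090.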